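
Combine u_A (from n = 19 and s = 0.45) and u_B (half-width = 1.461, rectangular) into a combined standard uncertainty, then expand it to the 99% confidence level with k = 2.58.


u_A = s / sqrt(n) = 0.45 / sqrt(19) = 0.10323708
u_B = half_width / sqrt(3) = 1.461 / sqrt(3) = 0.84350874
uc = sqrt(u_A^2 + u_B^2) = sqrt(0.10323708^2 + 0.84350874^2) = 0.84980285
U = k * uc = 2.58 * 0.84980285
U = 2.1925

2.1925


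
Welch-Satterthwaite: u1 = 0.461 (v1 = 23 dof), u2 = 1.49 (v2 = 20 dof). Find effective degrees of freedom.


uc = sqrt(u1^2 + u2^2) = sqrt(0.461^2 + 1.49^2) = 1.5596862
v_eff = uc^4 / (u1^4/v1 + u2^4/v2)
= 1.5596862^4 / (0.461^4/23 + 1.49^4/20)
= 5.9176451 / 0.2484059
v_eff = 23.8225

23.8225


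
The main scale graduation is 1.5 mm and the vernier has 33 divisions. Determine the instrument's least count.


LC = MSD / n_div
= 1.5 / 33
= 0.0455

0.0455


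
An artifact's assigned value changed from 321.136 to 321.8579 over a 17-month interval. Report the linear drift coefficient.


rate = (v2 - v1) / months
= (321.8579 - 321.136) / 17
= 0.7219 / 17
= 0.0425

0.0425


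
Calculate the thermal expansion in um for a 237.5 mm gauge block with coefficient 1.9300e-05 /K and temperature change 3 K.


dL = L * alpha * dT
= 237.5 * 1.9300e-05 * 3
= 0.0137512 mm
dL_um = 0.0137512 * 1000 = 13.7512 um

13.7512


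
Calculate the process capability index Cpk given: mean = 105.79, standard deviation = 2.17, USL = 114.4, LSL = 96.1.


Cpu = (USL - mean) / (3*sigma) = (114.4 - 105.79) / (3*2.17) = 1.3226
Cpl = (mean - LSL) / (3*sigma) = (105.79 - 96.1) / (3*2.17) = 1.4885
Cpk = min(Cpu, Cpl) = 1.3226

1.3226


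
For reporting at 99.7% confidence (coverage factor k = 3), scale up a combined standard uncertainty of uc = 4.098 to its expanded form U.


U = k * uc
U = 3 * 4.098
U = 12.2940

12.2940


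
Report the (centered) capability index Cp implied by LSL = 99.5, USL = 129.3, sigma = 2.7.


Cp = (USL - LSL) / (6 * sigma)
= (129.3 - 99.5) / (6 * 2.7)
= 29.8000 / 16.2000
= 1.8395

1.8395


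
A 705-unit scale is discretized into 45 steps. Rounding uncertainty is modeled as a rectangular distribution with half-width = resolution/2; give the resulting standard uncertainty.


resolution = range / divisions
resolution = 705 / 45 = 15.666667
u_res = resolution / (2*sqrt(3))
u_res = 15.666667 / 3.4641016
u_res = 4.5226

4.5226


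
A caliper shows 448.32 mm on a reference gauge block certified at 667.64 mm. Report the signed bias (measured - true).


Systematic error = measured - true
= 448.32 - 667.64
= -219.3200

-219.3200


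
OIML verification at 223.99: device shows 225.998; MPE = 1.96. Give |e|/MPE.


e = indication - reference = 225.998 - 223.99 = 2.0080
|e| = 2.0080
ratio = |e| / MPE = 2.0080 / 1.96
ratio = 1.0245

1.0245


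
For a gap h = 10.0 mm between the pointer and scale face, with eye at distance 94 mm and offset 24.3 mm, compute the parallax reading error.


error = h * offset / d
= 10.0 * 24.3 / 94
= 2.5851

2.5851


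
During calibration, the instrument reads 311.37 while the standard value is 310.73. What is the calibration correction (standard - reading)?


Correction = standard - reading
= 310.73 - 311.37
= -0.6400

-0.6400


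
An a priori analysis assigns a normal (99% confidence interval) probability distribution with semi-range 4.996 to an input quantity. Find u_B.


u_B = half_width / 2.576
u_B = 4.996 / 2.576
u_B = 1.9394

1.9394


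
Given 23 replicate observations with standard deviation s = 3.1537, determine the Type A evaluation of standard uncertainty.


u_A = s / sqrt(n)
u_A = 3.1537 / sqrt(23)
u_A = 3.1537 / 4.7958315
u_A = 0.6576

0.6576


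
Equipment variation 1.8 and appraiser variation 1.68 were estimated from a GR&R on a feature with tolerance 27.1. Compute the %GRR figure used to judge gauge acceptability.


GRR = sqrt(EV^2 + AV^2) = sqrt(1.8^2 + 1.68^2) = 2.4621941
%GRR = GRR / tol * 100 = 2.4621941 / 27.1 * 100
%GRR = 9.0856

9.0856


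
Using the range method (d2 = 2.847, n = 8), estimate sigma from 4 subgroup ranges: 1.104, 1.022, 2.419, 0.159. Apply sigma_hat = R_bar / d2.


R_bar = (1.104 + 1.022 + 2.419 + 0.159) / 4
R_bar = 4.704 / 4 = 1.176
sigma_hat = R_bar / d2 = 1.176 / 2.847 = 0.4131

0.4131


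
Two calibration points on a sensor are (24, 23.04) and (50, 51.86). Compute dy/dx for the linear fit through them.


slope = (y2 - y1) / (x2 - x1)
= (51.86 - 23.04) / (50 - 24)
= 28.8200 / 26
= 1.1085

1.1085


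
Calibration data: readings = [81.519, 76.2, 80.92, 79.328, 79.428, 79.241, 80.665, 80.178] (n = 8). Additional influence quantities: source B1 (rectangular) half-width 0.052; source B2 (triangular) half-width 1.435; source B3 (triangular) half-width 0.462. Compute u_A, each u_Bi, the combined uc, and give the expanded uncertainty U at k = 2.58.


mean = (81.519 + 76.2 + 80.92 + 79.328 + 79.428 + 79.241 + 80.665 + 80.178) / 8 = 79.684875
s = sqrt(sum((x - mean)^2)/(n-1)) = 1.6313049
u_A = s / sqrt(n) = 1.6313049 / sqrt(8) = 0.57675338
u_B1 = 0.052 / sqrt(3) = 0.030022214
u_B2 = 1.435 / sqrt(6) = 0.5858363
u_B3 = 0.462 / sqrt(6) = 0.18861071
uc = sqrt(0.57675338^2 + 0.030022214^2 + 0.5858363^2 + 0.18861071^2) = 0.84399287
U = k * uc = 2.58 * 0.84399287
U = 2.1775

2.1775


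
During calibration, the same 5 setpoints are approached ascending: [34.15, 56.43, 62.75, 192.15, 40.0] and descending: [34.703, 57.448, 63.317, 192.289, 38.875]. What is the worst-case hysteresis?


|34.15 - 34.703| = 0.5530
|56.43 - 57.448| = 1.0180
|62.75 - 63.317| = 0.5670
|192.15 - 192.289| = 0.1390
|40.0 - 38.875| = 1.1250
hysteresis = max(diffs) = 1.1250

1.1250


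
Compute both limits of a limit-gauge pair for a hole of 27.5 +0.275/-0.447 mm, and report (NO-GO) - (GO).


GO = nominal - lower_tol (smallest hole = maximum material condition)
GO = 27.5 - 0.447 = 27.053
NO-GO = nominal + upper_tol (largest hole = least material condition)
NO-GO = 27.5 + 0.275 = 27.775
spread = NO-GO - GO = 27.775 - 27.053 = 0.7220

0.7220


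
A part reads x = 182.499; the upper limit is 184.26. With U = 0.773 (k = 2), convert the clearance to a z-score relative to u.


u = U / k = 0.773 / 2 = 0.3865
margin = |USL - x| = |184.26 - 182.499| = 1.761
z = margin / u = 1.761 / 0.3865
z = 4.5563

4.5563


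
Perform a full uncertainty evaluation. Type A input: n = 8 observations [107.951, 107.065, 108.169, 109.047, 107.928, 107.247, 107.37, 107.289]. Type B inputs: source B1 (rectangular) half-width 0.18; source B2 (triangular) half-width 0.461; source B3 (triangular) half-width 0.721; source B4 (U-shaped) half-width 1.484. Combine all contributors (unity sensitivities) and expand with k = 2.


mean = (107.951 + 107.065 + 108.169 + 109.047 + 107.928 + 107.247 + 107.37 + 107.289) / 8 = 107.75825
s = sqrt(sum((x - mean)^2)/(n-1)) = 0.65557668
u_A = s / sqrt(n) = 0.65557668 / sqrt(8) = 0.23178136
u_B1 = 0.18 / sqrt(3) = 0.10392305
u_B2 = 0.461 / sqrt(6) = 0.18820246
u_B3 = 0.721 / sqrt(6) = 0.29434702
u_B4 = 1.484 / sqrt(2) = 1.0493465
uc = sqrt(0.23178136^2 + 0.10392305^2 + 0.18820246^2 + 0.29434702^2 + 1.0493465^2) = 1.1347736
U = k * uc = 2 * 1.1347736
U = 2.2695

2.2695


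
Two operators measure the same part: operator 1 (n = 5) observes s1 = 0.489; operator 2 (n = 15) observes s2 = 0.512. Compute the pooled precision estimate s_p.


s_p = sqrt(((n1-1)*s1^2 + (n2-1)*s2^2) / (n1+n2-2))
numerator = (5-1)*0.489^2 + (15-1)*0.512^2 = 0.956484 + 3.670016 = 4.6265
denominator = 5 + 15 - 2 = 18
s_p^2 = 4.6265 / 18 = 0.25702778
s_p = sqrt(0.25702778) = 0.5070

0.5070


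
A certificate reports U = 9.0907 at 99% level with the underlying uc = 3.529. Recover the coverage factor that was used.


k = U / uc
k = 9.0907 / 3.529
k = 2.576

2.576


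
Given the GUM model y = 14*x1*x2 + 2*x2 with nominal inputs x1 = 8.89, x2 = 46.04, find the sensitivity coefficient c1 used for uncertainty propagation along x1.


y = 14*x1*x2 + 2*x2
dy/dx1 = 14*x2
Evaluate at x2 = 46.04: c1 = 14 * 46.04
c1 = 644.5600

644.5600


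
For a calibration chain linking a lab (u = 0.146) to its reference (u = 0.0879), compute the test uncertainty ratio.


TUR = u_lab / u_ref
= 0.146 / 0.0879
= 1.6610

1.6610


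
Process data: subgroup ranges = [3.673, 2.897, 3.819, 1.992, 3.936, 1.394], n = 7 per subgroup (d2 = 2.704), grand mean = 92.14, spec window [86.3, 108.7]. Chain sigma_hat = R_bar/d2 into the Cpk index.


R_bar = (3.673 + 2.897 + 3.819 + 1.992 + 3.936 + 1.394) / 6 = 2.9518333
sigma = R_bar / d2 = 2.9518333 / 2.704 = 1.0916543
Cp = (USL - LSL)/(6*sigma) = (108.7 - 86.3)/(6*1.0916543) = 3.4199
Cpu = (108.7 - 92.14)/(3*1.0916543) = 5.0565
Cpl = (92.14 - 86.3)/(3*1.0916543) = 1.7832
Cpk = min(Cpu, Cpl) = 1.7832

1.7832


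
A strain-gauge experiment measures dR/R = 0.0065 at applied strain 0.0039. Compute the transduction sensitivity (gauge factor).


GF = (dR/R) / epsilon
= 0.0065 / 0.0039
= 1.6667

1.6667


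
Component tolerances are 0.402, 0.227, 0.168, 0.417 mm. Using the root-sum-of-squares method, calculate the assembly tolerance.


RSS = sqrt(0.402^2 + 0.227^2 + 0.168^2 + 0.417^2)
= sqrt(0.415246)
= 0.6444

0.6444


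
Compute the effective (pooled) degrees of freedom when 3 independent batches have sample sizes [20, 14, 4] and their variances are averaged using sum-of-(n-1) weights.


nu = sum_i (n_i - 1)
nu = ((20 - 1) + (14 - 1) + (4 - 1))
nu = 19 + 13 + 3
nu = 35

35


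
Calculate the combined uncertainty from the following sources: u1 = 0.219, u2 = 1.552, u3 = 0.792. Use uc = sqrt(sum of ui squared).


uc = sqrt(0.219^2 + 1.552^2 + 0.792^2)
uc = sqrt(3.083929)
uc = 1.7561

1.7561


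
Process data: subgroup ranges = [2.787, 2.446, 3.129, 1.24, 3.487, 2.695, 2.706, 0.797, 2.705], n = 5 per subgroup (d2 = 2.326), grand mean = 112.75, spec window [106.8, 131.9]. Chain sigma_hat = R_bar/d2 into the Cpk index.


R_bar = (2.787 + 2.446 + 3.129 + 1.24 + 3.487 + 2.695 + 2.706 + 0.797 + 2.705) / 9 = 2.4435556
sigma = R_bar / d2 = 2.4435556 / 2.326 = 1.0505398
Cp = (USL - LSL)/(6*sigma) = (131.9 - 106.8)/(6*1.0505398) = 3.9821
Cpu = (131.9 - 112.75)/(3*1.0505398) = 6.0762
Cpl = (112.75 - 106.8)/(3*1.0505398) = 1.8879
Cpk = min(Cpu, Cpl) = 1.8879

1.8879


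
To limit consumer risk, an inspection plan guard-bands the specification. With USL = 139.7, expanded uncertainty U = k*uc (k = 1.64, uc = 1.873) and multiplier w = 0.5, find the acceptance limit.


U = k * uc = 1.64 * 1.873 = 3.07172
guard band g = w * U = 0.5 * 3.07172 = 1.53586
AL = USL - g = 139.7 - 1.53586
AL = 138.1641

138.1641


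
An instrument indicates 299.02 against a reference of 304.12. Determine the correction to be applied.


Correction = standard - reading
= 304.12 - 299.02
= 5.1000

5.1000


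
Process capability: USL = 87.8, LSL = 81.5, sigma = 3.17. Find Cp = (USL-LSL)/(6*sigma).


Cp = (USL - LSL) / (6 * sigma)
= (87.8 - 81.5) / (6 * 3.17)
= 6.3000 / 19.0200
= 0.3312

0.3312


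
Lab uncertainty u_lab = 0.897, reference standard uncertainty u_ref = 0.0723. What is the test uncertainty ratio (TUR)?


TUR = u_lab / u_ref
= 0.897 / 0.0723
= 12.4066

12.4066


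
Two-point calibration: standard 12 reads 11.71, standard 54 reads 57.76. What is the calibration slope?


slope = (y2 - y1) / (x2 - x1)
= (57.76 - 11.71) / (54 - 12)
= 46.0500 / 42
= 1.0964

1.0964


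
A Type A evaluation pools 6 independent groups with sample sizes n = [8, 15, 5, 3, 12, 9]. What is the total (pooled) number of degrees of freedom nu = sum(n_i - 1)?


nu = sum_i (n_i - 1)
nu = ((8 - 1) + (15 - 1) + (5 - 1) + (3 - 1) + (12 - 1) + (9 - 1))
nu = 7 + 14 + 4 + 2 + 11 + 8
nu = 46

46


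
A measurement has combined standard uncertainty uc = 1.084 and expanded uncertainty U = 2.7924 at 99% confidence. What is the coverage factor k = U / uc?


k = U / uc
k = 2.7924 / 1.084
k = 2.576

2.576


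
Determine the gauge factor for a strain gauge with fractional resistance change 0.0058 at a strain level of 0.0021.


GF = (dR/R) / epsilon
= 0.0058 / 0.0021
= 2.7619

2.7619


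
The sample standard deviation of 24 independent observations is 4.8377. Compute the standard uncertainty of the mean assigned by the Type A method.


u_A = s / sqrt(n)
u_A = 4.8377 / sqrt(24)
u_A = 4.8377 / 4.8989795
u_A = 0.9875

0.9875


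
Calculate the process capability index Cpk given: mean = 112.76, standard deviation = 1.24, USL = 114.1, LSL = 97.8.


Cpu = (USL - mean) / (3*sigma) = (114.1 - 112.76) / (3*1.24) = 0.3602
Cpl = (mean - LSL) / (3*sigma) = (112.76 - 97.8) / (3*1.24) = 4.0215
Cpk = min(Cpu, Cpl) = 0.3602

0.3602


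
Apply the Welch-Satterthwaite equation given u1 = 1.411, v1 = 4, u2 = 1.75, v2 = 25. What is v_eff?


uc = sqrt(u1^2 + u2^2) = sqrt(1.411^2 + 1.75^2) = 2.2479815
v_eff = uc^4 / (u1^4/v1 + u2^4/v2)
= 2.2479815^4 / (1.411^4/4 + 1.75^4/25)
= 25.537062 / 1.3660979
v_eff = 18.6934

18.6934


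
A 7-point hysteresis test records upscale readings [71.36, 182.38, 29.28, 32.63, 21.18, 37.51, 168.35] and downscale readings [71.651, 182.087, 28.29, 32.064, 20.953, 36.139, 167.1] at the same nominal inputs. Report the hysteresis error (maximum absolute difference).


|71.36 - 71.651| = 0.2910
|182.38 - 182.087| = 0.2930
|29.28 - 28.29| = 0.9900
|32.63 - 32.064| = 0.5660
|21.18 - 20.953| = 0.2270
|37.51 - 36.139| = 1.3710
|168.35 - 167.1| = 1.2500
hysteresis = max(diffs) = 1.3710

1.3710


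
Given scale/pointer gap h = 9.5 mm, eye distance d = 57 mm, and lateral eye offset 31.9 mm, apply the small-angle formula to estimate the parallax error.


error = h * offset / d
= 9.5 * 31.9 / 57
= 5.3167

5.3167


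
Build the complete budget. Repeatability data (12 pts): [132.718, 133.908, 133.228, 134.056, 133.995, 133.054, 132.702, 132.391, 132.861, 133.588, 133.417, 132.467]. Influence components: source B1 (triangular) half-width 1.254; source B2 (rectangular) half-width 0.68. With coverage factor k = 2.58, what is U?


mean = (132.718 + 133.908 + 133.228 + 134.056 + 133.995 + 133.054 + 132.702 + 132.391 + 132.861 + 133.588 + 133.417 + 132.467) / 12 = 133.19875
s = sqrt(sum((x - mean)^2)/(n-1)) = 0.59335397
u_A = s / sqrt(n) = 0.59335397 / sqrt(12) = 0.17128654
u_B1 = 1.254 / sqrt(6) = 0.51194336
u_B2 = 0.68 / sqrt(3) = 0.39259818
uc = sqrt(0.17128654^2 + 0.51194336^2 + 0.39259818^2) = 0.66750162
U = k * uc = 2.58 * 0.66750162
U = 1.7222

1.7222


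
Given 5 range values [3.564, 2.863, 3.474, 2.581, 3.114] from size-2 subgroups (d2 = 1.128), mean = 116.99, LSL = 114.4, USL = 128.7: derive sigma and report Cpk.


R_bar = (3.564 + 2.863 + 3.474 + 2.581 + 3.114) / 5 = 3.1192
sigma = R_bar / d2 = 3.1192 / 1.128 = 2.7652482
Cp = (USL - LSL)/(6*sigma) = (128.7 - 114.4)/(6*2.7652482) = 0.8619
Cpu = (128.7 - 116.99)/(3*2.7652482) = 1.4116
Cpl = (116.99 - 114.4)/(3*2.7652482) = 0.3122
Cpk = min(Cpu, Cpl) = 0.3122

0.3122


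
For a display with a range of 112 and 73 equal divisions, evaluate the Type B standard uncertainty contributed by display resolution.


resolution = range / divisions
resolution = 112 / 73 = 1.5342466
u_res = resolution / (2*sqrt(3))
u_res = 1.5342466 / 3.4641016
u_res = 0.4429

0.4429


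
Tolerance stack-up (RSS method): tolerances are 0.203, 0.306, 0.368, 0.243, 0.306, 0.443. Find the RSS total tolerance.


RSS = sqrt(0.203^2 + 0.306^2 + 0.368^2 + 0.243^2 + 0.306^2 + 0.443^2)
= sqrt(0.619203)
= 0.7869

0.7869


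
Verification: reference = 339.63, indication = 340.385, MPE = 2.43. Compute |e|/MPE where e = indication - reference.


e = indication - reference = 340.385 - 339.63 = 0.7550
|e| = 0.7550
ratio = |e| / MPE = 0.7550 / 2.43
ratio = 0.3107

0.3107


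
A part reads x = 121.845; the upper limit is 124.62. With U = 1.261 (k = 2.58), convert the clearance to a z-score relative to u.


u = U / k = 1.261 / 2.58 = 0.48875969
margin = |USL - x| = |124.62 - 121.845| = 2.775
z = margin / u = 2.775 / 0.48875969
z = 5.6776

5.6776


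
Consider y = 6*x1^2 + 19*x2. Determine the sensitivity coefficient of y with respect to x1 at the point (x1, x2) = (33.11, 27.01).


y = 6*x1^2 + 19*x2
dy/dx1 = 2*6*x1
Evaluate at x1 = 33.11: c1 = 12 * 33.11
c1 = 397.3200

397.3200


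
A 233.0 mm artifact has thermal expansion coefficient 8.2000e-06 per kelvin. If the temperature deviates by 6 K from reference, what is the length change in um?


dL = L * alpha * dT
= 233.0 * 8.2000e-06 * 6
= 0.0114636 mm
dL_um = 0.0114636 * 1000 = 11.4636 um

11.4636


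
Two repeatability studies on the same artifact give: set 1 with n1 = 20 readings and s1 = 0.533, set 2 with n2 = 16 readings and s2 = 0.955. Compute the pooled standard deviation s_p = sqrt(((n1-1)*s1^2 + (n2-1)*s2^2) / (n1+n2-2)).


s_p = sqrt(((n1-1)*s1^2 + (n2-1)*s2^2) / (n1+n2-2))
numerator = (20-1)*0.533^2 + (16-1)*0.955^2 = 5.397691 + 13.680375 = 19.078066
denominator = 20 + 16 - 2 = 34
s_p^2 = 19.078066 / 34 = 0.56111959
s_p = sqrt(0.56111959) = 0.7491

0.7491


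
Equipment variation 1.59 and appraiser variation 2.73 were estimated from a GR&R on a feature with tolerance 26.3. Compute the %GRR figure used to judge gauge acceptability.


GRR = sqrt(EV^2 + AV^2) = sqrt(1.59^2 + 2.73^2) = 3.1592721
%GRR = GRR / tol * 100 = 3.1592721 / 26.3 * 100
%GRR = 12.0124

12.0124


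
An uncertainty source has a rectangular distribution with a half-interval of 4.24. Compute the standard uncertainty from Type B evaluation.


u_B = half_width / sqrt(3)
u_B = 4.24 / 1.7320508
u_B = 2.4480

2.4480


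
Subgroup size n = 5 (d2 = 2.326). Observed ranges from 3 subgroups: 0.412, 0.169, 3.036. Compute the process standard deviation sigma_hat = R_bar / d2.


R_bar = (0.412 + 0.169 + 3.036) / 3
R_bar = 3.617 / 3 = 1.2056667
sigma_hat = R_bar / d2 = 1.2056667 / 2.326 = 0.5183

0.5183


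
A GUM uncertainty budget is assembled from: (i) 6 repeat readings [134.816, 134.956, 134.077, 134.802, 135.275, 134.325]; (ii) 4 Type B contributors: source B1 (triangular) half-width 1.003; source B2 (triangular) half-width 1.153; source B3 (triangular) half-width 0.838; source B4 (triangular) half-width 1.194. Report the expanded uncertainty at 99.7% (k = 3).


mean = (134.816 + 134.956 + 134.077 + 134.802 + 135.275 + 134.325) / 6 = 134.7085
s = sqrt(sum((x - mean)^2)/(n-1)) = 0.43550924
u_A = s / sqrt(n) = 0.43550924 / sqrt(6) = 0.1777959
u_B1 = 1.003 / sqrt(6) = 0.40947304
u_B2 = 1.153 / sqrt(6) = 0.47071028
u_B3 = 0.838 / sqrt(6) = 0.34211207
u_B4 = 1.194 / sqrt(6) = 0.48744846
uc = sqrt(0.1777959^2 + 0.40947304^2 + 0.47071028^2 + 0.34211207^2 + 0.48744846^2) = 0.88062159
U = k * uc = 3 * 0.88062159
U = 2.6419

2.6419


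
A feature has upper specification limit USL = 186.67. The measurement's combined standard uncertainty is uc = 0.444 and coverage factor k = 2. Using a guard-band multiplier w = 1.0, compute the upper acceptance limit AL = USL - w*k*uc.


U = k * uc = 2 * 0.444 = 0.888
guard band g = w * U = 1.0 * 0.888 = 0.888
AL = USL - g = 186.67 - 0.888
AL = 185.7820

185.7820


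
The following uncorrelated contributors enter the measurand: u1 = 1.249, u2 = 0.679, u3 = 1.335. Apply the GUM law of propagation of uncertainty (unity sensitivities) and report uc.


uc = sqrt(1.249^2 + 0.679^2 + 1.335^2)
uc = sqrt(3.803267)
uc = 1.9502

1.9502


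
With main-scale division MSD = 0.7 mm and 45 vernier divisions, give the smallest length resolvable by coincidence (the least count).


LC = MSD / n_div
= 0.7 / 45
= 0.0156

0.0156


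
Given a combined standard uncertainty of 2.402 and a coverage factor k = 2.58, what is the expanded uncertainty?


U = k * uc
U = 2.58 * 2.402
U = 6.1972

6.1972


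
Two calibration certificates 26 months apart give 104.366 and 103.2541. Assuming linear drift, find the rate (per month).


rate = (v2 - v1) / months
= (103.2541 - 104.366) / 26
= -1.1119 / 26
= -0.0428

-0.0428


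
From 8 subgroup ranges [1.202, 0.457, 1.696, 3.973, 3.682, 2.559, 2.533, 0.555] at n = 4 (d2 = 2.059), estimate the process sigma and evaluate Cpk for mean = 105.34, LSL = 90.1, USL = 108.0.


R_bar = (1.202 + 0.457 + 1.696 + 3.973 + 3.682 + 2.559 + 2.533 + 0.555) / 8 = 2.082125
sigma = R_bar / d2 = 2.082125 / 2.059 = 1.0112312
Cp = (USL - LSL)/(6*sigma) = (108.0 - 90.1)/(6*1.0112312) = 2.9502
Cpu = (108.0 - 105.34)/(3*1.0112312) = 0.8768
Cpl = (105.34 - 90.1)/(3*1.0112312) = 5.0236
Cpk = min(Cpu, Cpl) = 0.8768

0.8768


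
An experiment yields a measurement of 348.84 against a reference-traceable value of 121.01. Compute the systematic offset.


Systematic error = measured - true
= 348.84 - 121.01
= 227.8300

227.8300


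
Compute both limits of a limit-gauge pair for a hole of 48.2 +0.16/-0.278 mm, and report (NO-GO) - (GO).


GO = nominal - lower_tol (smallest hole = maximum material condition)
GO = 48.2 - 0.278 = 47.922
NO-GO = nominal + upper_tol (largest hole = least material condition)
NO-GO = 48.2 + 0.16 = 48.36
spread = NO-GO - GO = 48.36 - 47.922 = 0.4380

0.4380


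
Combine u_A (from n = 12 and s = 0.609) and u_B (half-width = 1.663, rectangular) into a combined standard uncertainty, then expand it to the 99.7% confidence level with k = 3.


u_A = s / sqrt(n) = 0.609 / sqrt(12) = 0.17580316
u_B = half_width / sqrt(3) = 1.663 / sqrt(3) = 0.9601335
uc = sqrt(u_A^2 + u_B^2) = sqrt(0.17580316^2 + 0.9601335^2) = 0.97609584
U = k * uc = 3 * 0.97609584
U = 2.9283

2.9283


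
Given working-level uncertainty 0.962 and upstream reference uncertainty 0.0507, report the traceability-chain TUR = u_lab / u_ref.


TUR = u_lab / u_ref
= 0.962 / 0.0507
= 18.9744

18.9744


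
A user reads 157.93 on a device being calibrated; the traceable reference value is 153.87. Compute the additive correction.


Correction = standard - reading
= 153.87 - 157.93
= -4.0600

-4.0600


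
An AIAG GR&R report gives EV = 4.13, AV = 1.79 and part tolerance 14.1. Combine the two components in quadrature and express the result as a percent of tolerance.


GRR = sqrt(EV^2 + AV^2) = sqrt(4.13^2 + 1.79^2) = 4.5012221
%GRR = GRR / tol * 100 = 4.5012221 / 14.1 * 100
%GRR = 31.9236

31.9236


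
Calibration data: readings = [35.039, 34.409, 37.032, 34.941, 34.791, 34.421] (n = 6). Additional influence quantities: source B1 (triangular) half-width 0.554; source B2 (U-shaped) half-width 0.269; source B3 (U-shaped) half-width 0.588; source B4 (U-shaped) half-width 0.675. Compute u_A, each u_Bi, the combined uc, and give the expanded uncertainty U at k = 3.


mean = (35.039 + 34.409 + 37.032 + 34.941 + 34.791 + 34.421) / 6 = 35.1055
s = sqrt(sum((x - mean)^2)/(n-1)) = 0.97933115
u_A = s / sqrt(n) = 0.97933115 / sqrt(6) = 0.39981027
u_B1 = 0.554 / sqrt(6) = 0.22616955
u_B2 = 0.269 / sqrt(2) = 0.19021172
u_B3 = 0.588 / sqrt(2) = 0.41577879
u_B4 = 0.675 / sqrt(2) = 0.47729708
uc = sqrt(0.39981027^2 + 0.22616955^2 + 0.19021172^2 + 0.41577879^2 + 0.47729708^2) = 0.80490119
U = k * uc = 3 * 0.80490119
U = 2.4147

2.4147


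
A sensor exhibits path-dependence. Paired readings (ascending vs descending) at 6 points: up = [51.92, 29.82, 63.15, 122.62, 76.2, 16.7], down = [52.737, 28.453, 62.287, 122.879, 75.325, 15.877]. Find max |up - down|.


|51.92 - 52.737| = 0.8170
|29.82 - 28.453| = 1.3670
|63.15 - 62.287| = 0.8630
|122.62 - 122.879| = 0.2590
|76.2 - 75.325| = 0.8750
|16.7 - 15.877| = 0.8230
hysteresis = max(diffs) = 1.3670

1.3670


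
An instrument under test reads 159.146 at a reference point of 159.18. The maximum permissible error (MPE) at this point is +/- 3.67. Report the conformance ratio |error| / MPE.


e = indication - reference = 159.146 - 159.18 = -0.0340
|e| = 0.0340
ratio = |e| / MPE = 0.0340 / 3.67
ratio = 0.0093

0.0093


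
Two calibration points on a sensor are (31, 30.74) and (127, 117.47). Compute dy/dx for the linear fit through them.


slope = (y2 - y1) / (x2 - x1)
= (117.47 - 30.74) / (127 - 31)
= 86.7300 / 96
= 0.9034

0.9034


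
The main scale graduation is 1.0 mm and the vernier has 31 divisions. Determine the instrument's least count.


LC = MSD / n_div
= 1.0 / 31
= 0.0323

0.0323


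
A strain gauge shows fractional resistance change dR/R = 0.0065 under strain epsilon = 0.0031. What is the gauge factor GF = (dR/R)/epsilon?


GF = (dR/R) / epsilon
= 0.0065 / 0.0031
= 2.0968

2.0968


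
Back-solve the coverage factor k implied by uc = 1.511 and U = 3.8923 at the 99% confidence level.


k = U / uc
k = 3.8923 / 1.511
k = 2.576

2.576


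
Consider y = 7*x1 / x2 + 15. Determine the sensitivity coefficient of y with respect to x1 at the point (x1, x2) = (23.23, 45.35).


y = 7*x1 / x2 + 15
dy/dx1 = 7/x2
Evaluate at x2 = 45.35: c1 = 7 / 45.35
c1 = 0.1544

0.1544


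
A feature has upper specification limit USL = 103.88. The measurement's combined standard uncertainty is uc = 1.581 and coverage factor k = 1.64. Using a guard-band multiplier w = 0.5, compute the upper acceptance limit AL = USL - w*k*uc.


U = k * uc = 1.64 * 1.581 = 2.59284
guard band g = w * U = 0.5 * 2.59284 = 1.29642
AL = USL - g = 103.88 - 1.29642
AL = 102.5836

102.5836


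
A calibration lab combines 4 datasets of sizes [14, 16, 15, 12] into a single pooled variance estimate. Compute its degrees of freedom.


nu = sum_i (n_i - 1)
nu = ((14 - 1) + (16 - 1) + (15 - 1) + (12 - 1))
nu = 13 + 15 + 14 + 11
nu = 53

53


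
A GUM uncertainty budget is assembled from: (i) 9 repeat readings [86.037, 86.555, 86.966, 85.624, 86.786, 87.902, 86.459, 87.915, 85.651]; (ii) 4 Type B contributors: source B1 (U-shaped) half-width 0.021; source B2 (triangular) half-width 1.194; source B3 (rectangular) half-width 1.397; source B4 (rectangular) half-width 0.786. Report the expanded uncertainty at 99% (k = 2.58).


mean = (86.037 + 86.555 + 86.966 + 85.624 + 86.786 + 87.902 + 86.459 + 87.915 + 85.651) / 9 = 86.655
s = sqrt(sum((x - mean)^2)/(n-1)) = 0.84836667
u_A = s / sqrt(n) = 0.84836667 / sqrt(9) = 0.28278889
u_B1 = 0.021 / sqrt(2) = 0.014849242
u_B2 = 1.194 / sqrt(6) = 0.48744846
u_B3 = 1.397 / sqrt(3) = 0.80655833
u_B4 = 0.786 / sqrt(3) = 0.45379731
uc = sqrt(0.28278889^2 + 0.014849242^2 + 0.48744846^2 + 0.80655833^2 + 0.45379731^2) = 1.0836348
U = k * uc = 2.58 * 1.0836348
U = 2.7958

2.7958


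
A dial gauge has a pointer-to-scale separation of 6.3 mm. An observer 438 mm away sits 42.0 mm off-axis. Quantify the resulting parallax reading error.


error = h * offset / d
= 6.3 * 42.0 / 438
= 0.6041

0.6041


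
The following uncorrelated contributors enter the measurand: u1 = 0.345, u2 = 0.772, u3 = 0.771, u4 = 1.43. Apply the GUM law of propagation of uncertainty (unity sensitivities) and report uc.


uc = sqrt(0.345^2 + 0.772^2 + 0.771^2 + 1.43^2)
uc = sqrt(3.35435)
uc = 1.8315

1.8315


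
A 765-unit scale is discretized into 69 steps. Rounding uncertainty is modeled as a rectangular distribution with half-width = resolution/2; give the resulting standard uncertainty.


resolution = range / divisions
resolution = 765 / 69 = 11.086957
u_res = resolution / (2*sqrt(3))
u_res = 11.086957 / 3.4641016
u_res = 3.2005

3.2005


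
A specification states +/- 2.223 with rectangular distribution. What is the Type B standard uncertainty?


u_B = half_width / sqrt(3)
u_B = 2.223 / 1.7320508
u_B = 1.2834

1.2834


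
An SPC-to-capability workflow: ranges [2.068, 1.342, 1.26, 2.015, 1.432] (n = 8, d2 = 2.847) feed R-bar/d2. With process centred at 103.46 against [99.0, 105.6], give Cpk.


R_bar = (2.068 + 1.342 + 1.26 + 2.015 + 1.432) / 5 = 1.6234
sigma = R_bar / d2 = 1.6234 / 2.847 = 0.57021426
Cp = (USL - LSL)/(6*sigma) = (105.6 - 99.0)/(6*0.57021426) = 1.9291
Cpu = (105.6 - 103.46)/(3*0.57021426) = 1.2510
Cpl = (103.46 - 99.0)/(3*0.57021426) = 2.6072
Cpk = min(Cpu, Cpl) = 1.2510

1.2510


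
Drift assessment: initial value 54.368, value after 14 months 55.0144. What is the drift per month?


rate = (v2 - v1) / months
= (55.0144 - 54.368) / 14
= 0.6464 / 14
= 0.0462

0.0462


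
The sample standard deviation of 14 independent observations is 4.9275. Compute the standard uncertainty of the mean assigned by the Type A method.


u_A = s / sqrt(n)
u_A = 4.9275 / sqrt(14)
u_A = 4.9275 / 3.7416574
u_A = 1.3169

1.3169


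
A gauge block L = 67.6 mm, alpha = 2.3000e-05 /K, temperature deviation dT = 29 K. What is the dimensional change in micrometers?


dL = L * alpha * dT
= 67.6 * 2.3000e-05 * 29
= 0.0450892 mm
dL_um = 0.0450892 * 1000 = 45.0892 um

45.0892


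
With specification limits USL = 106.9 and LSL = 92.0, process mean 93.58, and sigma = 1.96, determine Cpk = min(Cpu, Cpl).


Cpu = (USL - mean) / (3*sigma) = (106.9 - 93.58) / (3*1.96) = 2.2653
Cpl = (mean - LSL) / (3*sigma) = (93.58 - 92.0) / (3*1.96) = 0.2687
Cpk = min(Cpu, Cpl) = 0.2687

0.2687


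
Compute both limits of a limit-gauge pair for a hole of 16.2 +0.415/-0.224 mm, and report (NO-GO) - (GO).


GO = nominal - lower_tol (smallest hole = maximum material condition)
GO = 16.2 - 0.224 = 15.976
NO-GO = nominal + upper_tol (largest hole = least material condition)
NO-GO = 16.2 + 0.415 = 16.615
spread = NO-GO - GO = 16.615 - 15.976 = 0.6390

0.6390


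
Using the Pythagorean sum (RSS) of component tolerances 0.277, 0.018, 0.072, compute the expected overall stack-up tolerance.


RSS = sqrt(0.277^2 + 0.018^2 + 0.072^2)
= sqrt(0.082237)
= 0.2868

0.2868


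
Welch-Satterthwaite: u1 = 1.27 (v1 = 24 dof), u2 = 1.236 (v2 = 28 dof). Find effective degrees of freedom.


uc = sqrt(u1^2 + u2^2) = sqrt(1.27^2 + 1.236^2) = 1.7721727
v_eff = uc^4 / (u1^4/v1 + u2^4/v2)
= 1.7721727^4 / (1.27^4/24 + 1.236^4/28)
= 9.8633437 / 0.19174557
v_eff = 51.4397

51.4397


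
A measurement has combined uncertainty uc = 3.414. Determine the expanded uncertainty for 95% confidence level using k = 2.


U = k * uc
U = 2 * 3.414
U = 6.8280

6.8280


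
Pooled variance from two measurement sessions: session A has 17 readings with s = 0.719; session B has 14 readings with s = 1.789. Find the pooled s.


s_p = sqrt(((n1-1)*s1^2 + (n2-1)*s2^2) / (n1+n2-2))
numerator = (17-1)*0.719^2 + (14-1)*1.789^2 = 8.271376 + 41.606773 = 49.878149
denominator = 17 + 14 - 2 = 29
s_p^2 = 49.878149 / 29 = 1.7199362
s_p = sqrt(1.7199362) = 1.3115

1.3115


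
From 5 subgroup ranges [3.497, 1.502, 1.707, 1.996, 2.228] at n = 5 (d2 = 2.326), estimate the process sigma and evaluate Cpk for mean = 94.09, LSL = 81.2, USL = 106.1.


R_bar = (3.497 + 1.502 + 1.707 + 1.996 + 2.228) / 5 = 2.186
sigma = R_bar / d2 = 2.186 / 2.326 = 0.93981083
Cp = (USL - LSL)/(6*sigma) = (106.1 - 81.2)/(6*0.93981083) = 4.4158
Cpu = (106.1 - 94.09)/(3*0.93981083) = 4.2597
Cpl = (94.09 - 81.2)/(3*0.93981083) = 4.5718
Cpk = min(Cpu, Cpl) = 4.2597

4.2597


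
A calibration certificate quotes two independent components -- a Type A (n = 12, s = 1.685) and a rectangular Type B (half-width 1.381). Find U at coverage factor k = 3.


u_A = s / sqrt(n) = 1.685 / sqrt(12) = 0.4864176
u_B = half_width / sqrt(3) = 1.381 / sqrt(3) = 0.79732072
uc = sqrt(u_A^2 + u_B^2) = sqrt(0.4864176^2 + 0.79732072^2) = 0.93398202
U = k * uc = 3 * 0.93398202
U = 2.8019

2.8019


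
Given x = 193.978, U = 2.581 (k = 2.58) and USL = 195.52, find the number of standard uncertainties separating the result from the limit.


u = U / k = 2.581 / 2.58 = 1.0003876
margin = |USL - x| = |195.52 - 193.978| = 1.542
z = margin / u = 1.542 / 1.0003876
z = 1.5414

1.5414


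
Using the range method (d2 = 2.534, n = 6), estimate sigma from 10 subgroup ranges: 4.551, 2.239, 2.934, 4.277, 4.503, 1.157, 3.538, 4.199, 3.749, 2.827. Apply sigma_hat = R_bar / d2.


R_bar = (4.551 + 2.239 + 2.934 + 4.277 + 4.503 + 1.157 + 3.538 + 4.199 + 3.749 + 2.827) / 10
R_bar = 33.974 / 10 = 3.3974
sigma_hat = R_bar / d2 = 3.3974 / 2.534 = 1.3407

1.3407


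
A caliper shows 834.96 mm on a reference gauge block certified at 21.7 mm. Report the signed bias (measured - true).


Systematic error = measured - true
= 834.96 - 21.7
= 813.2600

813.2600


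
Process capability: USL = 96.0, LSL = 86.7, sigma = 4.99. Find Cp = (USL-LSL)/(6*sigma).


Cp = (USL - LSL) / (6 * sigma)
= (96.0 - 86.7) / (6 * 4.99)
= 9.3000 / 29.9400
= 0.3106

0.3106


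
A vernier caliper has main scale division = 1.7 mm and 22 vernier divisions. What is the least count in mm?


LC = MSD / n_div
= 1.7 / 22
= 0.0773

0.0773


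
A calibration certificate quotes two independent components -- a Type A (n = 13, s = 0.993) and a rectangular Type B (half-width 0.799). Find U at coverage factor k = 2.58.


u_A = s / sqrt(n) = 0.993 / sqrt(13) = 0.27540865
u_B = half_width / sqrt(3) = 0.799 / sqrt(3) = 0.46130287
uc = sqrt(u_A^2 + u_B^2) = sqrt(0.27540865^2 + 0.46130287^2) = 0.53726182
U = k * uc = 2.58 * 0.53726182
U = 1.3861

1.3861


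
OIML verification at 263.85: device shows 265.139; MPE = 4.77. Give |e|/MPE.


e = indication - reference = 265.139 - 263.85 = 1.2890
|e| = 1.2890
ratio = |e| / MPE = 1.2890 / 4.77
ratio = 0.2702

0.2702


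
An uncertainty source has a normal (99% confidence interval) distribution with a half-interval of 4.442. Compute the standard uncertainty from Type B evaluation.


u_B = half_width / 2.576
u_B = 4.442 / 2.576
u_B = 1.7244

1.7244


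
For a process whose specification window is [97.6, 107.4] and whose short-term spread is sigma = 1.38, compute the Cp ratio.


Cp = (USL - LSL) / (6 * sigma)
= (107.4 - 97.6) / (6 * 1.38)
= 9.8000 / 8.2800
= 1.1836

1.1836


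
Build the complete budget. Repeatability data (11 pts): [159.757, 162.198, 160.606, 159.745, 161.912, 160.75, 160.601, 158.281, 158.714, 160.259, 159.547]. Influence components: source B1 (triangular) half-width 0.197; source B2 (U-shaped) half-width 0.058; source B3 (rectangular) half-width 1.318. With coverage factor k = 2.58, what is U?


mean = (159.757 + 162.198 + 160.606 + 159.745 + 161.912 + 160.75 + 160.601 + 158.281 + 158.714 + 160.259 + 159.547) / 11 = 160.2154545
s = sqrt(sum((x - mean)^2)/(n-1)) = 1.1946706
u_A = s / sqrt(n) = 1.1946706 / sqrt(11) = 0.36020674
u_B1 = 0.197 / sqrt(6) = 0.080424913
u_B2 = 0.058 / sqrt(2) = 0.041012193
u_B3 = 1.318 / sqrt(3) = 0.76094765
uc = sqrt(0.36020674^2 + 0.080424913^2 + 0.041012193^2 + 0.76094765^2) = 0.84672332
U = k * uc = 2.58 * 0.84672332
U = 2.1845

2.1845


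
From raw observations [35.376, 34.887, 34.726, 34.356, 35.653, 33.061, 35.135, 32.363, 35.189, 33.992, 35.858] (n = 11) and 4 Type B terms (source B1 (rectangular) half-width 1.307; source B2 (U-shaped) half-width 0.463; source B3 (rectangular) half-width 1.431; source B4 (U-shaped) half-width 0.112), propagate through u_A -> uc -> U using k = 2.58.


mean = (35.376 + 34.887 + 34.726 + 34.356 + 35.653 + 33.061 + 35.135 + 32.363 + 35.189 + 33.992 + 35.858) / 11 = 34.59963636
s = sqrt(sum((x - mean)^2)/(n-1)) = 1.0875122
u_A = s / sqrt(n) = 1.0875122 / sqrt(11) = 0.32789727
u_B1 = 1.307 / sqrt(3) = 0.7545968
u_B2 = 0.463 / sqrt(2) = 0.32739044
u_B3 = 1.431 / sqrt(3) = 0.82618824
u_B4 = 0.112 / sqrt(2) = 0.079195959
uc = sqrt(0.32789727^2 + 0.7545968^2 + 0.32739044^2 + 0.82618824^2 + 0.079195959^2) = 1.2136624
U = k * uc = 2.58 * 1.2136624
U = 3.1312

3.1312


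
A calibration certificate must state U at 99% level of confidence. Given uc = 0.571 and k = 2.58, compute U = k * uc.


U = k * uc
U = 2.58 * 0.571
U = 1.4732

1.4732


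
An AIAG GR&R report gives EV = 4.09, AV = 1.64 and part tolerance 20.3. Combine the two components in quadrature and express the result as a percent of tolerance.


GRR = sqrt(EV^2 + AV^2) = sqrt(4.09^2 + 1.64^2) = 4.4065519
%GRR = GRR / tol * 100 = 4.4065519 / 20.3 * 100
%GRR = 21.7072

21.7072


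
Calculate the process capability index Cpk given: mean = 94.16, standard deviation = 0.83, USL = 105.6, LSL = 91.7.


Cpu = (USL - mean) / (3*sigma) = (105.6 - 94.16) / (3*0.83) = 4.5944
Cpl = (mean - LSL) / (3*sigma) = (94.16 - 91.7) / (3*0.83) = 0.9880
Cpk = min(Cpu, Cpl) = 0.9880

0.9880


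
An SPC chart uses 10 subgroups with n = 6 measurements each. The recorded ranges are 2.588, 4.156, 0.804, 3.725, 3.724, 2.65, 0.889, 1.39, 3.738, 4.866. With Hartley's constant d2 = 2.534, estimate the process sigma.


R_bar = (2.588 + 4.156 + 0.804 + 3.725 + 3.724 + 2.65 + 0.889 + 1.39 + 3.738 + 4.866) / 10
R_bar = 28.53 / 10 = 2.853
sigma_hat = R_bar / d2 = 2.853 / 2.534 = 1.1259

1.1259


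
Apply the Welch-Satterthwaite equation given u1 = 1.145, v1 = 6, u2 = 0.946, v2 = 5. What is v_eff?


uc = sqrt(u1^2 + u2^2) = sqrt(1.145^2 + 0.946^2) = 1.4852411
v_eff = uc^4 / (u1^4/v1 + u2^4/v2)
= 1.4852411^4 / (1.145^4/6 + 0.946^4/5)
= 4.8661762 / 0.44663935
v_eff = 10.8951

10.8951


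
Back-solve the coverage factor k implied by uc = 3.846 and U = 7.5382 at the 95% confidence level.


k = U / uc
k = 7.5382 / 3.846
k = 1.96

1.96


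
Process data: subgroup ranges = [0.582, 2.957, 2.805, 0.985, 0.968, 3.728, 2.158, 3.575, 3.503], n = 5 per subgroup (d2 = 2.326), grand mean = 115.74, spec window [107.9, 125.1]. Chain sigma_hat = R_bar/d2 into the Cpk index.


R_bar = (0.582 + 2.957 + 2.805 + 0.985 + 0.968 + 3.728 + 2.158 + 3.575 + 3.503) / 9 = 2.3623333
sigma = R_bar / d2 = 2.3623333 / 2.326 = 1.0156205
Cp = (USL - LSL)/(6*sigma) = (125.1 - 107.9)/(6*1.0156205) = 2.8226
Cpu = (125.1 - 115.74)/(3*1.0156205) = 3.0720
Cpl = (115.74 - 107.9)/(3*1.0156205) = 2.5731
Cpk = min(Cpu, Cpl) = 2.5731

2.5731


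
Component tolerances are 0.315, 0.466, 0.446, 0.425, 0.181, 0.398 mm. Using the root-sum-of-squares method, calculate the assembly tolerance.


RSS = sqrt(0.315^2 + 0.466^2 + 0.446^2 + 0.425^2 + 0.181^2 + 0.398^2)
= sqrt(0.887087)
= 0.9419

0.9419


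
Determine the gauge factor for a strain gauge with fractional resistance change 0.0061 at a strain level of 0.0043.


GF = (dR/R) / epsilon
= 0.0061 / 0.0043
= 1.4186

1.4186


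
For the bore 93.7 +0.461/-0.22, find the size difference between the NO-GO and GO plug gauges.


GO = nominal - lower_tol (smallest hole = maximum material condition)
GO = 93.7 - 0.22 = 93.48
NO-GO = nominal + upper_tol (largest hole = least material condition)
NO-GO = 93.7 + 0.461 = 94.161
spread = NO-GO - GO = 94.161 - 93.48 = 0.6810

0.6810


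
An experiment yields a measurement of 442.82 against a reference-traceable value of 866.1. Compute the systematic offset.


Systematic error = measured - true
= 442.82 - 866.1
= -423.2800

-423.2800


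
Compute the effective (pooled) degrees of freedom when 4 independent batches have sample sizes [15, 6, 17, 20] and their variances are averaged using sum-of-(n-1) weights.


nu = sum_i (n_i - 1)
nu = ((15 - 1) + (6 - 1) + (17 - 1) + (20 - 1))
nu = 14 + 5 + 16 + 19
nu = 54

54


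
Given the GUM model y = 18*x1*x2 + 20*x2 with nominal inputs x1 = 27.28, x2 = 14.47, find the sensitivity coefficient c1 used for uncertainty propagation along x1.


y = 18*x1*x2 + 20*x2
dy/dx1 = 18*x2
Evaluate at x2 = 14.47: c1 = 18 * 14.47
c1 = 260.4600

260.4600


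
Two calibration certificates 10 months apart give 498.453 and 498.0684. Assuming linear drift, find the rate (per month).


rate = (v2 - v1) / months
= (498.0684 - 498.453) / 10
= -0.3846 / 10
= -0.0385

-0.0385


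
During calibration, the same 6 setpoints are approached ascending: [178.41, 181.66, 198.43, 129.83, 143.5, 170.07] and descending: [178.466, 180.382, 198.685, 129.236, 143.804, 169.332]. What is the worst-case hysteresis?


|178.41 - 178.466| = 0.0560
|181.66 - 180.382| = 1.2780
|198.43 - 198.685| = 0.2550
|129.83 - 129.236| = 0.5940
|143.5 - 143.804| = 0.3040
|170.07 - 169.332| = 0.7380
hysteresis = max(diffs) = 1.2780

1.2780


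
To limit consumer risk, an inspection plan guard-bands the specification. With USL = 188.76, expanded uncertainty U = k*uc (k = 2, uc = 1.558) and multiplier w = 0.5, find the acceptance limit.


U = k * uc = 2 * 1.558 = 3.116
guard band g = w * U = 0.5 * 3.116 = 1.558
AL = USL - g = 188.76 - 1.558
AL = 187.2020

187.2020
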